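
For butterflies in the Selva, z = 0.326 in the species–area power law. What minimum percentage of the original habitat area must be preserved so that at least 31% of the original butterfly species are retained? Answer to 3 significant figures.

2.75%

Need (A_new/A_old)^0.326 = 0.31, so A_new/A_old = 0.31^(1/0.326) = 0.31^3.067
ln(A_new/A_old) = ln 0.31 / 0.326 = -1.1712 / 0.326 = -3.5926
A_new/A_old = e^-3.5926 ≈ 0.02753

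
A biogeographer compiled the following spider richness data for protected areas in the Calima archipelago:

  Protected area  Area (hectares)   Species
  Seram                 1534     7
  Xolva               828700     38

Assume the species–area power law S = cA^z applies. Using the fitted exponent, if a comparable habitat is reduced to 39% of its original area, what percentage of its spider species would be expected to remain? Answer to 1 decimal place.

z = ln(38/7) / ln(828700/1534) = 1.6917 / 6.2920 = 0.2689
S_new/S_old = (A_new/A_old)^z = 0.39^0.2689 = exp(0.2689 × -0.9416) = 0.7763

77.6%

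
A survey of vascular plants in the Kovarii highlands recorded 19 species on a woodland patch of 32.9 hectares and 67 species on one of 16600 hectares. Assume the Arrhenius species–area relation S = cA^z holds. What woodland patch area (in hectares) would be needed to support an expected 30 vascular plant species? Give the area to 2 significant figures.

310 hectares

z = ln(67/19) / ln(16600/32.9) = 1.2603 / 6.2237 = 0.2025
c = 19 / 32.9^0.2025 = 19 / 2.029 = 9.366
A = (30/9.366)^(1/0.2025) ⇒ ln A = ln(3.203)/0.2025 = 5.7491
A = e^5.7491 ≈ 313.9 hectares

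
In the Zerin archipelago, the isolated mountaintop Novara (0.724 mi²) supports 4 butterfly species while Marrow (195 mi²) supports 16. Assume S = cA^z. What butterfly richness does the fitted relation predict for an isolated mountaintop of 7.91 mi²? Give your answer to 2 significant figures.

7.2

z = ln(16/4) / ln(195/0.724) = 1.3863 / 5.5960 = 0.2477
c = 4 / 0.724^0.2477 = 4 / 0.9231 = 4.333
S₃ = 4.333 × 7.91^0.2477 = 4.333 × 1.669 ≈ 7.233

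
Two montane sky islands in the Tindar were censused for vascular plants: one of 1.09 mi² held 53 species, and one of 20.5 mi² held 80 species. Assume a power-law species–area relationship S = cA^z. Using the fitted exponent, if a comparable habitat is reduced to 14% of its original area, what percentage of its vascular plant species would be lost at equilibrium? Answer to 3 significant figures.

24.1%

z = ln(80/53) / ln(20.5/1.09) = 0.4117 / 2.9342 = 0.1403
S_new/S_old = (A_new/A_old)^z = 0.14^0.1403 = exp(0.1403 × -1.9661) = 0.7589
Fraction lost = 1 − 0.7589 = 0.2411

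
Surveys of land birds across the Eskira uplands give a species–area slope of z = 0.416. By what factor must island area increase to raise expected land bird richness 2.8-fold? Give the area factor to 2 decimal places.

11.88

(A₂/A₁)^0.416 = 2.8, so A₂/A₁ = 2.8^(1/0.416) = 2.8^2.404
ln(A₂/A₁) = ln 2.8 / 0.416 = 1.0296 / 0.416 = 2.4750
A₂/A₁ = e^2.4750 ≈ 11.88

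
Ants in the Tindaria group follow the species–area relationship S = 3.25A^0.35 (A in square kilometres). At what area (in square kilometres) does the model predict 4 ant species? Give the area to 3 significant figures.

4 = 3.25 × A^0.35  ⇒  A^0.35 = 4/3.25 = 1.231
ln A = ln(1.231) / 0.35 = 0.2076 / 0.35 = 0.5933
A = e^0.5933 ≈ 1.81 square kilometres

1.81 square kilometres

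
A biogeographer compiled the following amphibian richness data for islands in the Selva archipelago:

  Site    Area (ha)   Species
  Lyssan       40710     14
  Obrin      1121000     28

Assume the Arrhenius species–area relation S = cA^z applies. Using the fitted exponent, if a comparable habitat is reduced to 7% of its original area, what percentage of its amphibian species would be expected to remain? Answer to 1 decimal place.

57.4%

z = ln(28/14) / ln(1121000/40710) = 0.6931 / 3.3155 = 0.2091
S_new/S_old = (A_new/A_old)^z = 0.07^0.2091 = exp(0.2091 × -2.6593) = 0.5735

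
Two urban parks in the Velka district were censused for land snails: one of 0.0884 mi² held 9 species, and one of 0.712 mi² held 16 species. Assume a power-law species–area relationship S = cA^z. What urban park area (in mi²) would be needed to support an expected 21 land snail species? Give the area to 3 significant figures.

1.91 mi²

z = ln(16/9) / ln(0.712/0.0884) = 0.5754 / 2.0862 = 0.2758
c = 9 / 0.0884^0.2758 = 9 / 0.5122 = 17.57
A = (21/17.57)^(1/0.2758) ⇒ ln A = ln(1.195)/0.2758 = 0.6463
A = e^0.6463 ≈ 1.909 mi²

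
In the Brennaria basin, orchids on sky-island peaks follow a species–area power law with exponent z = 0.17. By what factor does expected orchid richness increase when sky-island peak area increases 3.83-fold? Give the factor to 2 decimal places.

1.26

S₂/S₁ = (A₂/A₁)^z = 3.83^0.17
ln(S₂/S₁) = 0.17 × ln 3.83 = 0.17 × 1.3429 = 0.2283
S₂/S₁ = e^0.2283 ≈ 1.256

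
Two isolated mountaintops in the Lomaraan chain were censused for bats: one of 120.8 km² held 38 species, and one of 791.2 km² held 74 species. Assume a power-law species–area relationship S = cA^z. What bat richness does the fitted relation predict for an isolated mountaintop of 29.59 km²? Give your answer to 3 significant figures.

z = ln(74/38) / ln(791.2/120.8) = 0.6665 / 1.8794 = 0.3546
c = 38 / 120.8^0.3546 = 38 / 5.474 = 6.941
S₃ = 6.941 × 29.59^0.3546 = 6.941 × 3.324 ≈ 23.07

23.1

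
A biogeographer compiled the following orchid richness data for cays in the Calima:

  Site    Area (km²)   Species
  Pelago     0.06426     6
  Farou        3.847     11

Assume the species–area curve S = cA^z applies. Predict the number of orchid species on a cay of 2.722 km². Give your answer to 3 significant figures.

10.5

z = ln(11/6) / ln(3.847/0.06426) = 0.6061 / 4.0921 = 0.1481
c = 6 / 0.06426^0.1481 = 6 / 0.6659 = 9.01
S₃ = 9.01 × 2.722^0.1481 = 9.01 × 1.16 ≈ 10.45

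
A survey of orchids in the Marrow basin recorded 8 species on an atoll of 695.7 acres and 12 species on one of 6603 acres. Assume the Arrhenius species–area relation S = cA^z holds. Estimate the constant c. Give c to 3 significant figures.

2.46

z = ln(S₂/S₁) / ln(A₂/A₁) = ln(12/8) / ln(6603/695.7) = 0.4055 / 2.2504 = 0.1802
c = S₁ / A₁^z = 8 / 695.7^0.1802 = 8 / 3.252 = 2.46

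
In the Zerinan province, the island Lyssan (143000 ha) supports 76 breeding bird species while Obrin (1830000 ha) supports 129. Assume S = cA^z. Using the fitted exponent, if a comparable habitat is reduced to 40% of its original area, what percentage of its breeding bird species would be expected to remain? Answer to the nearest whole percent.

z = ln(129/76) / ln(1830000/143000) = 0.5291 / 2.5492 = 0.2075
S_new/S_old = (A_new/A_old)^z = 0.4^0.2075 = exp(0.2075 × -0.9163) = 0.8268

83%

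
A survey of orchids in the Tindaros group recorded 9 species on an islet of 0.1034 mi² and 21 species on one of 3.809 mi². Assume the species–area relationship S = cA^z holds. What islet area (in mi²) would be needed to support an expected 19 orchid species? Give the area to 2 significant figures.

z = ln(21/9) / ln(3.809/0.1034) = 0.8473 / 3.6065 = 0.2349
c = 9 / 0.1034^0.2349 = 9 / 0.5868 = 15.34
A = (19/15.34)^(1/0.2349) ⇒ ln A = ln(1.239)/0.2349 = 0.9114
A = e^0.9114 ≈ 2.488 mi²

2.5 mi²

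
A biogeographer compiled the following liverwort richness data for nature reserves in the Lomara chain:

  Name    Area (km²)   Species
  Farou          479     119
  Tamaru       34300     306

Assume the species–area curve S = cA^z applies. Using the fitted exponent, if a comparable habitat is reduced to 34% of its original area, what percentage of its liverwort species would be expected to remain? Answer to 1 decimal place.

z = ln(306/119) / ln(34300/479) = 0.9445 / 4.2712 = 0.2211
S_new/S_old = (A_new/A_old)^z = 0.34^0.2211 = exp(0.2211 × -1.0788) = 0.7878

78.8%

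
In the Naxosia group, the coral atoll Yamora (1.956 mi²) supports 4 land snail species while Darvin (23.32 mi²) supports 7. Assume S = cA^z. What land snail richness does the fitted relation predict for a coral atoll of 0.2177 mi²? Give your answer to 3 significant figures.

2.44

z = ln(7/4) / ln(23.32/1.956) = 0.5596 / 2.4784 = 0.2258
c = 4 / 1.956^0.2258 = 4 / 1.164 = 3.438
S₃ = 3.438 × 0.2177^0.2258 = 3.438 × 0.7087 ≈ 2.436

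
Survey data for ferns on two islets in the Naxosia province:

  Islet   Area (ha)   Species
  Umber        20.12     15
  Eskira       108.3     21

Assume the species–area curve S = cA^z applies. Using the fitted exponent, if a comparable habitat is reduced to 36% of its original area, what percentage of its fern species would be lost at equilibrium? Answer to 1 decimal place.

18.5%

z = ln(21/15) / ln(108.3/20.12) = 0.3365 / 1.6832 = 0.1999
S_new/S_old = (A_new/A_old)^z = 0.36^0.1999 = exp(0.1999 × -1.0217) = 0.8153
Fraction lost = 1 − 0.8153 = 0.1847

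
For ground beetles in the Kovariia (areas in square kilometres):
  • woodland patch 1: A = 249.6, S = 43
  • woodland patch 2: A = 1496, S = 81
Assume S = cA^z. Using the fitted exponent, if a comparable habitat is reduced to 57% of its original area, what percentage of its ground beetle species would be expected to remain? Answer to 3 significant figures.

z = ln(81/43) / ln(1496/249.6) = 0.6332 / 1.7907 = 0.3536
S_new/S_old = (A_new/A_old)^z = 0.57^0.3536 = exp(0.3536 × -0.5621) = 0.8197

82.0%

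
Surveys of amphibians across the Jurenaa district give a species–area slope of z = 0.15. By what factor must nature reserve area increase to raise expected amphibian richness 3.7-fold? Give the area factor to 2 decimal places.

6137.78

(A₂/A₁)^0.15 = 3.7, so A₂/A₁ = 3.7^(1/0.15) = 3.7^6.667
ln(A₂/A₁) = ln 3.7 / 0.15 = 1.3083 / 0.15 = 8.7222
A₂/A₁ = e^8.7222 ≈ 6138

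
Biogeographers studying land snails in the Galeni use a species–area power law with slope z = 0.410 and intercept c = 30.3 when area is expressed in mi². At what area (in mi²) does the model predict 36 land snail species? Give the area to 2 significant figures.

36 = 30.3 × A^0.41  ⇒  A^0.41 = 36/30.3 = 1.188
ln A = ln(1.188) / 0.41 = 0.1724 / 0.41 = 0.4204
A = e^0.4204 ≈ 1.523 mi²

1.5 mi²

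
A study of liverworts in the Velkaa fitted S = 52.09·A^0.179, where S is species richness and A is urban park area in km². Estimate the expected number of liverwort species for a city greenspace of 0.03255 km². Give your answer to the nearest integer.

28

S = 52.09 × 0.03255^0.179
ln S = ln 52.09 + 0.179 × ln 0.03255 = 3.9530 + 0.179 × -3.4250 = 3.3399
S = e^3.3399 ≈ 28.22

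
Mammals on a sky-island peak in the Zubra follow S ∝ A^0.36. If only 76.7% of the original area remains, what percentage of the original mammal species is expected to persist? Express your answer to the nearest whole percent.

S_new/S_old = (A_new/A_old)^z = 0.767^0.36
= exp(0.36 × ln 0.767) = exp(0.36 × -0.2653) = exp(-0.0955) ≈ 0.9089

91%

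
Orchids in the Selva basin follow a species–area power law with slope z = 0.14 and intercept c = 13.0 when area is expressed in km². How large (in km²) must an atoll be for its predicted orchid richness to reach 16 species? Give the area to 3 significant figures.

4.41 km²

16 = 13 × A^0.14  ⇒  A^0.14 = 16/13 = 1.231
ln A = ln(1.231) / 0.14 = 0.2076 / 0.14 = 1.4831
A = e^1.4831 ≈ 4.407 km²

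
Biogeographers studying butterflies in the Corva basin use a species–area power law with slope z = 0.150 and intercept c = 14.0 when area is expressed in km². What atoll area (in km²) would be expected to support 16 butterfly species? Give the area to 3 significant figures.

2.44 km²

16 = 14 × A^0.15  ⇒  A^0.15 = 16/14 = 1.143
ln A = ln(1.143) / 0.15 = 0.1335 / 0.15 = 0.8902
A = e^0.8902 ≈ 2.436 km²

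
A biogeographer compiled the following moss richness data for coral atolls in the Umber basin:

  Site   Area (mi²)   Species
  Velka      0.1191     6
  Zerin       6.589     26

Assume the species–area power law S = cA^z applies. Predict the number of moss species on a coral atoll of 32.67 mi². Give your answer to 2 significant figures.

47

z = ln(26/6) / ln(6.589/0.1191) = 1.4663 / 4.0132 = 0.3654
c = 6 / 0.1191^0.3654 = 6 / 0.4596 = 13.06
S₃ = 13.06 × 32.67^0.3654 = 13.06 × 3.575 ≈ 46.67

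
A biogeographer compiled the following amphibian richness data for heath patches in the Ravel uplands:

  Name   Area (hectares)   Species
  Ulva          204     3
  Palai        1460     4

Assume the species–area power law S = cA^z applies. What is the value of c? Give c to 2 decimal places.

1.38

z = ln(S₂/S₁) / ln(A₂/A₁) = ln(4/3) / ln(1460/204) = 0.2877 / 1.9681 = 0.1462
c = S₁ / A₁^z = 3 / 204^0.1462 = 3 / 2.176 = 1.379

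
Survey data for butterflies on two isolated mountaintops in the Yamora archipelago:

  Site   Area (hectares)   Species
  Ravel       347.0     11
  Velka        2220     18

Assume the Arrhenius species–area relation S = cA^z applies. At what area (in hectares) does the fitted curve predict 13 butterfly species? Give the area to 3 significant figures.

z = ln(18/11) / ln(2220/347) = 0.4925 / 1.8559 = 0.2654
c = 11 / 347^0.2654 = 11 / 4.722 = 2.33
A = (13/2.33)^(1/0.2654) ⇒ ln A = ln(5.58)/0.2654 = 6.4789
A = e^6.4789 ≈ 651.2 hectares

651 hectares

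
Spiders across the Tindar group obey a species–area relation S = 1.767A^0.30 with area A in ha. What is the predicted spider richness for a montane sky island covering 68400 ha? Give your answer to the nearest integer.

S = 1.767 × 68400^0.3 = 1.767 × 28.22 ≈ 49.86

50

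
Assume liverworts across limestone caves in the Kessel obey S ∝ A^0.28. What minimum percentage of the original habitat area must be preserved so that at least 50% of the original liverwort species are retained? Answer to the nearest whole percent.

8%

Need (A_new/A_old)^0.28 = 0.5, so A_new/A_old = 0.5^(1/0.28) = 0.5^3.571
ln(A_new/A_old) = ln 0.5 / 0.28 = -0.6931 / 0.28 = -2.4755
A_new/A_old = e^-2.4755 ≈ 0.08412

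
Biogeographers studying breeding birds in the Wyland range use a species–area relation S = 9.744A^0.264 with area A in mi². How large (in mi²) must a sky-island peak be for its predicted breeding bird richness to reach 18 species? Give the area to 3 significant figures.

10.2 mi²

18 = 9.744 × A^0.264  ⇒  A^0.264 = 18/9.744 = 1.847
ln A = ln(1.847) / 0.264 = 0.6137 / 0.264 = 2.3247
A = e^2.3247 ≈ 10.22 mi²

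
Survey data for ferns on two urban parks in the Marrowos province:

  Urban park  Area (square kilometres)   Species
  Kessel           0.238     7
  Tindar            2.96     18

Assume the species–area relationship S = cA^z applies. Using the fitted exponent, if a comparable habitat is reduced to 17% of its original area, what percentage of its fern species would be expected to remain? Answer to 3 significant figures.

51.5%

z = ln(18/7) / ln(2.96/0.238) = 0.9445 / 2.5207 = 0.3747
S_new/S_old = (A_new/A_old)^z = 0.17^0.3747 = exp(0.3747 × -1.7720) = 0.5148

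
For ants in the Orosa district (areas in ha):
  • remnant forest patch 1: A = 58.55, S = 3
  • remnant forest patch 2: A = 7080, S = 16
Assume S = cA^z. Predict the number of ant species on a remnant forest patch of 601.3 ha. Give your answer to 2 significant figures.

6.8

z = ln(16/3) / ln(7080/58.55) = 1.6740 / 4.7951 = 0.3491
c = 3 / 58.55^0.3491 = 3 / 4.14 = 0.7246
S₃ = 0.7246 × 601.3^0.3491 = 0.7246 × 9.336 ≈ 6.765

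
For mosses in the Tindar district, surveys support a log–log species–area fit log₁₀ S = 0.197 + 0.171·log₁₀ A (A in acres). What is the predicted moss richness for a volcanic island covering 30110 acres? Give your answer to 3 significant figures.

9.18

S = 1.574 × 30110^0.171
ln S = ln 1.574 + 0.171 × ln 30110 = 0.4536 + 0.171 × 10.3126 = 2.2171
S = e^2.2171 ≈ 9.18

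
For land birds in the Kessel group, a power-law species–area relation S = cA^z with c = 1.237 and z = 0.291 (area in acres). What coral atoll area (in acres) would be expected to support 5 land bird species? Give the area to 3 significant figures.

5 = 1.237 × A^0.291  ⇒  A^0.291 = 5/1.237 = 4.042
ln A = ln(4.042) / 0.291 = 1.3967 / 0.291 = 4.7998
A = e^4.7998 ≈ 121.5 acres

121 acres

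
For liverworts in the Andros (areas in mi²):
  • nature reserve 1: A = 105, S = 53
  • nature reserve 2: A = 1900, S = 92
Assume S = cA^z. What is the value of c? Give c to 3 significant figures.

21.8

z = ln(S₂/S₁) / ln(A₂/A₁) = ln(92/53) / ln(1900/105) = 0.5515 / 2.8956 = 0.1905
c = S₁ / A₁^z = 53 / 105^0.1905 = 53 / 2.426 = 21.84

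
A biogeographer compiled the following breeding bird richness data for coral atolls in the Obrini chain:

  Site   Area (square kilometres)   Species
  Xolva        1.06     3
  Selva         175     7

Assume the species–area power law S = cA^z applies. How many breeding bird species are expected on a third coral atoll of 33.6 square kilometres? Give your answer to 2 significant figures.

z = ln(7/3) / ln(175/1.06) = 0.8473 / 5.1065 = 0.1659
c = 3 / 1.06^0.1659 = 3 / 1.01 = 2.971
S₃ = 2.971 × 33.6^0.1659 = 2.971 × 1.792 ≈ 5.323

5.3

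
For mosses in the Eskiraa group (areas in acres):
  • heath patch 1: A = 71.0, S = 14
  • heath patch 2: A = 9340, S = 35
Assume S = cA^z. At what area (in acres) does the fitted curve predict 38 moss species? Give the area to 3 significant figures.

14500 acres

z = ln(35/14) / ln(9340/71) = 0.9163 / 4.8794 = 0.1878
c = 14 / 71^0.1878 = 14 / 2.227 = 6.288
A = (38/6.288)^(1/0.1878) ⇒ ln A = ln(6.044)/0.1878 = 9.5800
A = e^9.5800 ≈ 14472 acres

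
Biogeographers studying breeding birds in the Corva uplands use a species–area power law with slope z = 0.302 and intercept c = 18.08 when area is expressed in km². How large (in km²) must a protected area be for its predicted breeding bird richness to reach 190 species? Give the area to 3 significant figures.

190 = 18.08 × A^0.302  ⇒  A^0.302 = 190/18.08 = 10.51
ln A = ln(10.51) / 0.302 = 2.3522 / 0.302 = 7.7888
A = e^7.7888 ≈ 2413 km²

2410 km²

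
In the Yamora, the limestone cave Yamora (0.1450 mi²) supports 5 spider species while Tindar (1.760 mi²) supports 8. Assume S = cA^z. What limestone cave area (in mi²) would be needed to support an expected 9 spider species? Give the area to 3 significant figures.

z = ln(8/5) / ln(1.76/0.145) = 0.4700 / 2.4963 = 0.1883
c = 5 / 0.145^0.1883 = 5 / 0.6952 = 7.192
A = (9/7.192)^(1/0.1883) ⇒ ln A = ln(1.251)/0.1883 = 1.1909
A = e^1.1909 ≈ 3.29 mi²

3.29 mi²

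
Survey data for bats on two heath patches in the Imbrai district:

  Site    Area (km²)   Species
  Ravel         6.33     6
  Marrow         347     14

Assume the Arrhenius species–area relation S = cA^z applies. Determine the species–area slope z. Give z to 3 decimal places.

Taking logs: ln S = ln c + z ln A, so z = (ln S₂ − ln S₁)/(ln A₂ − ln A₁).
z = ln(14/6) / ln(347/6.33) = ln(2.333) / ln(54.82) = 0.8473 / 4.0040 = 0.2116

0.212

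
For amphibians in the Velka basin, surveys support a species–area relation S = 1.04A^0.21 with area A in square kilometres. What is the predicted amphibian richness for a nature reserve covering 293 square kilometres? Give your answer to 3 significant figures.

S = 1.04 × 293^0.21
ln S = ln 1.04 + 0.21 × ln 293 = 0.0392 + 0.21 × 5.6802 = 1.2321
S = e^1.2321 ≈ 3.428

3.43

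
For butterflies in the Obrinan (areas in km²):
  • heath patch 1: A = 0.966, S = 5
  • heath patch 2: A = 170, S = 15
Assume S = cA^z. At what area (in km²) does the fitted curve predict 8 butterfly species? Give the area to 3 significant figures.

8.82 km²

z = ln(15/5) / ln(170/0.966) = 1.0986 / 5.1704 = 0.2125
c = 5 / 0.966^0.2125 = 5 / 0.9927 = 5.037
A = (8/5.037)^(1/0.2125) ⇒ ln A = ln(1.588)/0.2125 = 2.1774
A = e^2.1774 ≈ 8.823 km²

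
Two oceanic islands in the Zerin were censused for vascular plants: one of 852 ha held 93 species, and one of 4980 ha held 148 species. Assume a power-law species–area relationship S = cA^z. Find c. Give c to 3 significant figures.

15.8

z = ln(S₂/S₁) / ln(A₂/A₁) = ln(148/93) / ln(4980/852) = 0.4646 / 1.7656 = 0.2631
c = S₁ / A₁^z = 93 / 852^0.2631 = 93 / 5.904 = 15.75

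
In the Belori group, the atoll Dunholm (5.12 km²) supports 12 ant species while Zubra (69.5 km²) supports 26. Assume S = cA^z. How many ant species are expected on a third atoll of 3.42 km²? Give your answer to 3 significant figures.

z = ln(26/12) / ln(69.5/5.12) = 0.7732 / 2.6082 = 0.2964
c = 12 / 5.12^0.2964 = 12 / 1.623 = 7.395
S₃ = 7.395 × 3.42^0.2964 = 7.395 × 1.44 ≈ 10.65

10.6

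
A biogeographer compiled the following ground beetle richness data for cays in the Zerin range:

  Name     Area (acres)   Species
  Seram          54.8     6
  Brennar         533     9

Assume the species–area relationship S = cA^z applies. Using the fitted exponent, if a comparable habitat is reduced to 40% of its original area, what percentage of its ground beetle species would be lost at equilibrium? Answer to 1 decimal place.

15.1%

z = ln(9/6) / ln(533/54.8) = 0.4055 / 2.2748 = 0.1782
S_new/S_old = (A_new/A_old)^z = 0.4^0.1782 = exp(0.1782 × -0.9163) = 0.8493
Fraction lost = 1 − 0.8493 = 0.1507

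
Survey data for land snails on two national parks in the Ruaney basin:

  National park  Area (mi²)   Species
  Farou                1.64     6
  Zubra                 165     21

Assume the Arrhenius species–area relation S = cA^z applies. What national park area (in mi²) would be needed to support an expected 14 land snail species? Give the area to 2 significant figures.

37 mi²

z = ln(21/6) / ln(165/1.64) = 1.2528 / 4.6112 = 0.2717
c = 6 / 1.64^0.2717 = 6 / 1.144 = 5.245
A = (14/5.245)^(1/0.2717) ⇒ ln A = ln(2.669)/0.2717 = 3.6135
A = e^3.6135 ≈ 37.1 mi²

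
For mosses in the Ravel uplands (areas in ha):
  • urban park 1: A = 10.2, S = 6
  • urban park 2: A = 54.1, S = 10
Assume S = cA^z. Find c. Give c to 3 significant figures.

z = ln(S₂/S₁) / ln(A₂/A₁) = ln(10/6) / ln(54.1/10.2) = 0.5108 / 1.6684 = 0.3062
c = S₁ / A₁^z = 6 / 10.2^0.3062 = 6 / 2.036 = 2.947

2.95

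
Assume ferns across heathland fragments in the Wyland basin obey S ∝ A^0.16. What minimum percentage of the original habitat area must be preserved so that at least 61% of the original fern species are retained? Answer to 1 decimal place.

4.6%

Need (A_new/A_old)^0.16 = 0.61, so A_new/A_old = 0.61^(1/0.16) = 0.61^6.25
ln(A_new/A_old) = ln 0.61 / 0.16 = -0.4943 / 0.16 = -3.0894
A_new/A_old = e^-3.0894 ≈ 0.04553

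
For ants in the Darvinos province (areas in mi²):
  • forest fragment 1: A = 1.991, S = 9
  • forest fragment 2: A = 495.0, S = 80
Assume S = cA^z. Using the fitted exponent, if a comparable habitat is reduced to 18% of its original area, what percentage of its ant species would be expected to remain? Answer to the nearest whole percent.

51%

z = ln(80/9) / ln(495/1.991) = 2.1848 / 5.5159 = 0.3961
S_new/S_old = (A_new/A_old)^z = 0.18^0.3961 = exp(0.3961 × -1.7148) = 0.507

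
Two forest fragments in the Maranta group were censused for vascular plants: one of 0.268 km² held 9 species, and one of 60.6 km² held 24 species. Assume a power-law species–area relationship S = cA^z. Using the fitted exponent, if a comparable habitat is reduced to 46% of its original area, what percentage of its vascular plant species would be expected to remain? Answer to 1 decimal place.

z = ln(24/9) / ln(60.6/0.268) = 0.9808 / 5.4211 = 0.1809
S_new/S_old = (A_new/A_old)^z = 0.46^0.1809 = exp(0.1809 × -0.7765) = 0.8689

86.9%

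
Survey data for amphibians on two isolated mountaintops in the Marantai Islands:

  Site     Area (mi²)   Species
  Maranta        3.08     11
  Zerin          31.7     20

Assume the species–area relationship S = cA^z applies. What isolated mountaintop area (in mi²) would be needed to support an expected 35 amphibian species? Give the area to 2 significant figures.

280 mi²

z = ln(20/11) / ln(31.7/3.08) = 0.5978 / 2.3314 = 0.2564
c = 11 / 3.08^0.2564 = 11 / 1.334 = 8.244
A = (35/8.244)^(1/0.2564) ⇒ ln A = ln(4.246)/0.2564 = 5.6387
A = e^5.6387 ≈ 281.1 mi²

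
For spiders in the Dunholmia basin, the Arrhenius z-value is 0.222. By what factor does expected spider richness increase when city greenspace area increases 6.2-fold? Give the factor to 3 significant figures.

S₂/S₁ = (A₂/A₁)^z = 6.2^0.222
ln(S₂/S₁) = 0.222 × ln 6.2 = 0.222 × 1.8245 = 0.4050
S₂/S₁ = e^0.4050 ≈ 1.499

1.50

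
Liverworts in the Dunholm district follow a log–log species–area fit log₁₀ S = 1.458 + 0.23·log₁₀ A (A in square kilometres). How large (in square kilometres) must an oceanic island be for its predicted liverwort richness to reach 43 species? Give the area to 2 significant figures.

5.8 square kilometres

43 = 28.71 × A^0.23  ⇒  A^0.23 = 43/28.71 = 1.498
ln A = ln(1.498) / 0.23 = 0.4040 / 0.23 = 1.7567
A = e^1.7567 ≈ 5.793 square kilometres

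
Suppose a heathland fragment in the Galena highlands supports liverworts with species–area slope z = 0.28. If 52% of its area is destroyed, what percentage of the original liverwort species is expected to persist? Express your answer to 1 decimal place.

S_new/S_old = (A_new/A_old)^z = 0.48^0.28
= exp(0.28 × ln 0.48) = exp(0.28 × -0.7340) = exp(-0.2055) ≈ 0.8142

81.4%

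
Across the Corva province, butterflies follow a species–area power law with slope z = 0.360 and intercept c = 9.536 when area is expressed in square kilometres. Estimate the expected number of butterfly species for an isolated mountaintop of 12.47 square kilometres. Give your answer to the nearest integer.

24 species

S = 9.536 × 12.47^0.36 = 9.536 × 2.48 ≈ 23.65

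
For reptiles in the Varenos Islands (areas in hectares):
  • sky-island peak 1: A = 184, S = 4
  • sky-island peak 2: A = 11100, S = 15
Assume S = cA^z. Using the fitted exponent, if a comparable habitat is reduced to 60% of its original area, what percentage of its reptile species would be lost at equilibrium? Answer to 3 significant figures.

15.2%

z = ln(15/4) / ln(11100/184) = 1.3218 / 4.0998 = 0.3224
S_new/S_old = (A_new/A_old)^z = 0.6^0.3224 = exp(0.3224 × -0.5108) = 0.8482
Fraction lost = 1 − 0.8482 = 0.1518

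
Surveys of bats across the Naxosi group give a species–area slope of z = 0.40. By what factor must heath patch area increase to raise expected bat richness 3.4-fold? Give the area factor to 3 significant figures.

21.3

(A₂/A₁)^0.4 = 3.4, so A₂/A₁ = 3.4^(1/0.4) = 3.4^2.5
ln(A₂/A₁) = ln 3.4 / 0.4 = 1.2238 / 0.4 = 3.0594
A₂/A₁ = e^3.0594 ≈ 21.32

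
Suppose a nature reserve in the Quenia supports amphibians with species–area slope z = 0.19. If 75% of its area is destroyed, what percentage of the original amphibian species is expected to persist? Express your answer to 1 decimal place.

S_new/S_old = (A_new/A_old)^z = 0.25^0.19
= exp(0.19 × ln 0.25) = exp(0.19 × -1.3863) = exp(-0.2634) ≈ 0.7684

76.8%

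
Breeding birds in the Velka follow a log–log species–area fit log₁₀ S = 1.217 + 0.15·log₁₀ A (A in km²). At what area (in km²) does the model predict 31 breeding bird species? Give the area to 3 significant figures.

67.5 km²

31 = 16.48 × A^0.15  ⇒  A^0.15 = 31/16.48 = 1.881
ln A = ln(1.881) / 0.15 = 0.6317 / 0.15 = 4.2116
A = e^4.2116 ≈ 67.46 km²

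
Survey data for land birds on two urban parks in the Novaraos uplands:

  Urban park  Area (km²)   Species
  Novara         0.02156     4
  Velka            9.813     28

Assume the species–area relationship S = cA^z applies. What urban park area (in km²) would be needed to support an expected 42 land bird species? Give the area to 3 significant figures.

35.1 km²

z = ln(28/4) / ln(9.813/0.02156) = 1.9459 / 6.1206 = 0.3179
c = 4 / 0.02156^0.3179 = 4 / 0.2953 = 13.55
A = (42/13.55)^(1/0.3179) ⇒ ln A = ln(3.1)/0.3179 = 3.5590
A = e^3.5590 ≈ 35.13 km²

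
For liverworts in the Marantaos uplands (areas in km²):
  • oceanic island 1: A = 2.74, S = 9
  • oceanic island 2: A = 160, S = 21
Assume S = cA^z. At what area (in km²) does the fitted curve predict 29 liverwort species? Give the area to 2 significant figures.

z = ln(21/9) / ln(160/2.74) = 0.8473 / 4.0672 = 0.2083
c = 9 / 2.74^0.2083 = 9 / 1.234 = 7.295
A = (29/7.295)^(1/0.2083) ⇒ ln A = ln(3.975)/0.2083 = 6.6246
A = e^6.6246 ≈ 753.4 km²

750 km²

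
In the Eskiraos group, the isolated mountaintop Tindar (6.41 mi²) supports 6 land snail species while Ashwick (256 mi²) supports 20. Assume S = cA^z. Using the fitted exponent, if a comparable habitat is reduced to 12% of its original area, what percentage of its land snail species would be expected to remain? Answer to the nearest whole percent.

50%

z = ln(20/6) / ln(256/6.41) = 1.2040 / 3.6873 = 0.3265
S_new/S_old = (A_new/A_old)^z = 0.12^0.3265 = exp(0.3265 × -2.1203) = 0.5004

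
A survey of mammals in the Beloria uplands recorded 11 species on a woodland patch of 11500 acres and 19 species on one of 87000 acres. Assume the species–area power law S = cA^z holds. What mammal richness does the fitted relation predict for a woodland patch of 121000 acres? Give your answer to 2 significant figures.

z = ln(19/11) / ln(87000/11500) = 0.5465 / 2.0236 = 0.2701
c = 11 / 11500^0.2701 = 11 / 12.5 = 0.8803
S₃ = 0.8803 × 121000^0.2701 = 0.8803 × 23.59 ≈ 20.77

21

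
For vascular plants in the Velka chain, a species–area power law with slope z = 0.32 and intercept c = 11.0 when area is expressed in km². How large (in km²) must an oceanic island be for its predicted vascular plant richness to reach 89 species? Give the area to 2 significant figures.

690 km²

89 = 11 × A^0.32  ⇒  A^0.32 = 89/11 = 8.091
ln A = ln(8.091) / 0.32 = 2.0907 / 0.32 = 6.5336
A = e^6.5336 ≈ 687.8 km²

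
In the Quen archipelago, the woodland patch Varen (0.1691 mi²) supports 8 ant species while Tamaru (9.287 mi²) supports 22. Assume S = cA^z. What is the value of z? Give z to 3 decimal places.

0.253

Taking logs: ln S = ln c + z ln A, so z = (ln S₂ − ln S₁)/(ln A₂ − ln A₁).
z = ln(22/8) / ln(9.287/0.1691) = ln(2.75) / ln(54.92) = 1.0116 / 4.0059 = 0.2525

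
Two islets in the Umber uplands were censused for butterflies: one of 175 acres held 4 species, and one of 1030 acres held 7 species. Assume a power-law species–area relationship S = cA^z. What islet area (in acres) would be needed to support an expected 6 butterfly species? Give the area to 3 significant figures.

z = ln(7/4) / ln(1030/175) = 0.5596 / 1.7725 = 0.3157
c = 4 / 175^0.3157 = 4 / 5.107 = 0.7832
A = (6/0.7832)^(1/0.3157) ⇒ ln A = ln(7.66)/0.3157 = 6.4491
A = e^6.4491 ≈ 632.1 acres

632 acres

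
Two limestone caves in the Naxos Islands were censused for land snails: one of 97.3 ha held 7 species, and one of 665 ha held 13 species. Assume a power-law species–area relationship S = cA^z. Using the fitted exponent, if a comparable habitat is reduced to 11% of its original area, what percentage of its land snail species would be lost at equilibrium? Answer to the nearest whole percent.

51%

z = ln(13/7) / ln(665/97.3) = 0.6190 / 1.9220 = 0.3221
S_new/S_old = (A_new/A_old)^z = 0.11^0.3221 = exp(0.3221 × -2.2073) = 0.4912
Fraction lost = 1 − 0.4912 = 0.5088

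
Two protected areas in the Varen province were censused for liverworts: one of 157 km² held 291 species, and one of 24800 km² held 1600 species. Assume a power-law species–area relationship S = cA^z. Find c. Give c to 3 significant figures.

53.0

z = ln(S₂/S₁) / ln(A₂/A₁) = ln(1600/291) / ln(24800/157) = 1.7044 / 5.0624 = 0.3367
c = S₁ / A₁^z = 291 / 157^0.3367 = 291 / 5.487 = 53.03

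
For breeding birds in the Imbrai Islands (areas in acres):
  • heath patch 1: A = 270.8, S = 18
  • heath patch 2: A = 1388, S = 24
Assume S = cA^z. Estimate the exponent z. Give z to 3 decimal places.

Taking logs: ln S = ln c + z ln A, so z = (ln S₂ − ln S₁)/(ln A₂ − ln A₁).
z = ln(24/18) / ln(1388/270.8) = ln(1.333) / ln(5.126) = 0.2877 / 1.6342 = 0.1760

0.176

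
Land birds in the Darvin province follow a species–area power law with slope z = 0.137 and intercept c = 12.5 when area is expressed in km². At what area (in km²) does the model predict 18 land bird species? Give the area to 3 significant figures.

14.3 km²

18 = 12.5 × A^0.137  ⇒  A^0.137 = 18/12.5 = 1.44
ln A = ln(1.44) / 0.137 = 0.3646 / 0.137 = 2.6616
A = e^2.6616 ≈ 14.32 km²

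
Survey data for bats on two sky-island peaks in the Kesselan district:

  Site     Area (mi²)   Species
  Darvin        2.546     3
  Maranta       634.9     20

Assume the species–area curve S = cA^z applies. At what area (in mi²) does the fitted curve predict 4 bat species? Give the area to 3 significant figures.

5.88 mi²

z = ln(20/3) / ln(634.9/2.546) = 1.8971 / 5.5189 = 0.3437
c = 3 / 2.546^0.3437 = 3 / 1.379 = 2.176
A = (4/2.176)^(1/0.3437) ⇒ ln A = ln(1.838)/0.3437 = 1.7714
A = e^1.7714 ≈ 5.879 mi²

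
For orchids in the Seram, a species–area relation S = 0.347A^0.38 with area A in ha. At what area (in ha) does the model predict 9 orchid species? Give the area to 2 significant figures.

5300 ha

9 = 0.347 × A^0.38  ⇒  A^0.38 = 9/0.347 = 25.94
ln A = ln(25.94) / 0.38 = 3.2557 / 0.38 = 8.5675
A = e^8.5675 ≈ 5258 ha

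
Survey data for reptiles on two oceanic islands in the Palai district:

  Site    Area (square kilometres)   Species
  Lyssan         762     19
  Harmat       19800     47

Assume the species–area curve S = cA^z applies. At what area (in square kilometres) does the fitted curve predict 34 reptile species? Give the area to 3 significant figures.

z = ln(47/19) / ln(19800/762) = 0.9057 / 3.2575 = 0.2780
c = 19 / 762^0.2780 = 19 / 6.328 = 3.002
A = (34/3.002)^(1/0.2780) ⇒ ln A = ln(11.32)/0.2780 = 8.7289
A = e^8.7289 ≈ 6179 square kilometres

6180 square kilometres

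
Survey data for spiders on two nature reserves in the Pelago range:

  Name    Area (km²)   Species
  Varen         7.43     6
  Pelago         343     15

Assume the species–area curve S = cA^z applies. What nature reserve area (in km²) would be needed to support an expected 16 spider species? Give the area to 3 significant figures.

z = ln(15/6) / ln(343/7.43) = 0.9163 / 3.8322 = 0.2391
c = 6 / 7.43^0.2391 = 6 / 1.615 = 3.714
A = (16/3.714)^(1/0.2391) ⇒ ln A = ln(4.307)/0.2391 = 6.1077
A = e^6.1077 ≈ 449.3 km²

449 km²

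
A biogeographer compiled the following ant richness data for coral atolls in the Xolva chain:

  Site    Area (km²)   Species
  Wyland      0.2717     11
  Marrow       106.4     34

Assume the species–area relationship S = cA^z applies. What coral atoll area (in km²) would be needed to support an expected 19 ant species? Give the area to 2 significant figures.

z = ln(34/11) / ln(106.4/0.2717) = 1.1285 / 5.9703 = 0.1890
c = 11 / 0.2717^0.1890 = 11 / 0.7817 = 14.07
A = (19/14.07)^(1/0.1890) ⇒ ln A = ln(1.35)/0.1890 = 1.5885
A = e^1.5885 ≈ 4.896 km²

4.9 km²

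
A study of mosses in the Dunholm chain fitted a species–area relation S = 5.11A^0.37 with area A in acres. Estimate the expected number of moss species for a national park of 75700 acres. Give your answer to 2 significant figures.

330

S = 5.11 × 75700^0.37
ln S = ln 5.11 + 0.37 × ln 75700 = 1.6312 + 0.37 × 11.2345 = 5.7880
S = e^5.7880 ≈ 326.4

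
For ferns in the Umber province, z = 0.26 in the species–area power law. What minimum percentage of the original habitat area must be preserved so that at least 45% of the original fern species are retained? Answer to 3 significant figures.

4.64%

Need (A_new/A_old)^0.26 = 0.45, so A_new/A_old = 0.45^(1/0.26) = 0.45^3.846
ln(A_new/A_old) = ln 0.45 / 0.26 = -0.7985 / 0.26 = -3.0712
A_new/A_old = e^-3.0712 ≈ 0.04637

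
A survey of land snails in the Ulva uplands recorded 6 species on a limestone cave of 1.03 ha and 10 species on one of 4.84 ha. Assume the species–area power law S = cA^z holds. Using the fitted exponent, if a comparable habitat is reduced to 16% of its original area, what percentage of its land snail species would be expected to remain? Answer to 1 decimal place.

z = ln(10/6) / ln(4.84/1.03) = 0.5108 / 1.5474 = 0.3301
S_new/S_old = (A_new/A_old)^z = 0.16^0.3301 = exp(0.3301 × -1.8326) = 0.5461

54.6%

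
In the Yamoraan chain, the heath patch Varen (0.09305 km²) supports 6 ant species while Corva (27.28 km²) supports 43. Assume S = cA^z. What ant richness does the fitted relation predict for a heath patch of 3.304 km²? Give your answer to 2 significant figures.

21

z = ln(43/6) / ln(27.28/0.09305) = 1.9694 / 5.6808 = 0.3467
c = 6 / 0.09305^0.3467 = 6 / 0.439 = 13.67
S₃ = 13.67 × 3.304^0.3467 = 13.67 × 1.513 ≈ 20.68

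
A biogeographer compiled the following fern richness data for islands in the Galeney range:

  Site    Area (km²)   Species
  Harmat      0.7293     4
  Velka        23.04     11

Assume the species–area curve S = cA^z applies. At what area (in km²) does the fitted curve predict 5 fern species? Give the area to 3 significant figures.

1.56 km²

z = ln(11/4) / ln(23.04/0.7293) = 1.0116 / 3.4529 = 0.2930
c = 4 / 0.7293^0.2930 = 4 / 0.9117 = 4.388
A = (5/4.388)^(1/0.2930) ⇒ ln A = ln(1.14)/0.2930 = 0.4460
A = e^0.4460 ≈ 1.562 km²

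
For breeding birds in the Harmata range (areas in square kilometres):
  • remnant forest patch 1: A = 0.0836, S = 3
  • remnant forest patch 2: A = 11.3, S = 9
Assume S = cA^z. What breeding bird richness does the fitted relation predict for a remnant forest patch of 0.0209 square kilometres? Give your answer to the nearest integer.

z = ln(9/3) / ln(11.3/0.0836) = 1.0986 / 4.9065 = 0.2239
c = 3 / 0.0836^0.2239 = 3 / 0.5737 = 5.229
S₃ = 5.229 × 0.0209^0.2239 = 5.229 × 0.4206 ≈ 2.199

2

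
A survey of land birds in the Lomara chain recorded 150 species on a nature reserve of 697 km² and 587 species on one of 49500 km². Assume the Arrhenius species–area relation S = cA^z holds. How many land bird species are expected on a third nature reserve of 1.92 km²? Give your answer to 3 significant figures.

z = ln(587/150) / ln(49500/697) = 1.3644 / 4.2629 = 0.3201
c = 150 / 697^0.3201 = 150 / 8.128 = 18.45
S₃ = 18.45 × 1.92^0.3201 = 18.45 × 1.232 ≈ 22.74

22.7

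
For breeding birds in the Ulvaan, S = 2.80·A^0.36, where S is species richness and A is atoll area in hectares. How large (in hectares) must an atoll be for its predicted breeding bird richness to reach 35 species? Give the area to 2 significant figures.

35 = 2.8 × A^0.36  ⇒  A^0.36 = 35/2.8 = 12.5
ln A = ln(12.5) / 0.36 = 2.5257 / 0.36 = 7.0159
A = e^7.0159 ≈ 1114 hectares

1100 hectares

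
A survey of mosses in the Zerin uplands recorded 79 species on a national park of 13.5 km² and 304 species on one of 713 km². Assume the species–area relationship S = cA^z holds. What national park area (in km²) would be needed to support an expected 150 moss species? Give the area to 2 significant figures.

89 km²

z = ln(304/79) / ln(713/13.5) = 1.3476 / 3.9668 = 0.3397
c = 79 / 13.5^0.3397 = 79 / 2.421 = 32.63
A = (150/32.63)^(1/0.3397) ⇒ ln A = ln(4.597)/0.3397 = 4.4901
A = e^4.4901 ≈ 89.13 km²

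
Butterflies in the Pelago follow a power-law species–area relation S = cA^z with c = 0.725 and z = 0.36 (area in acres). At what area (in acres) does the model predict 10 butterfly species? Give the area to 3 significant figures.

10 = 0.725 × A^0.36  ⇒  A^0.36 = 10/0.725 = 13.79
ln A = ln(13.79) / 0.36 = 2.6242 / 0.36 = 7.2894
A = e^7.2894 ≈ 1465 acres

1460 acres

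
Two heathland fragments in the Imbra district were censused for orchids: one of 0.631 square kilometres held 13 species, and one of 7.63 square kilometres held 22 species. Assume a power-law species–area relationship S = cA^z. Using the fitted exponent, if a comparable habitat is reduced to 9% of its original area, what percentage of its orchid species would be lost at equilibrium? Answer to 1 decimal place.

z = ln(22/13) / ln(7.63/0.631) = 0.5261 / 2.4925 = 0.2111
S_new/S_old = (A_new/A_old)^z = 0.09^0.2111 = exp(0.2111 × -2.4079) = 0.6016
Fraction lost = 1 − 0.6016 = 0.3984

39.8%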